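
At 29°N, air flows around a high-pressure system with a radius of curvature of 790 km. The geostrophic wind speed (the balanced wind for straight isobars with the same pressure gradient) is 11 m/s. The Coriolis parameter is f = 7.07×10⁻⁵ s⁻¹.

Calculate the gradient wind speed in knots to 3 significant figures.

Around a high, pressure-gradient force acts outward with centrifugal, so Coriolis balances both:
fV = (1/ρ)|∂P/∂n| + V²/R  →  V² − fR·V + fR·V_g = 0
With fR = 7.07×10⁻⁵ × 790×10³ m = 55.9 m/s:
V = [fR − √((fR)² − 4 fR V_g)]/2 = [55.9 − √(55.9² − 4×55.9×11)]/2 = 15.1 m/s
Supergeostrophic (V > V_g = 11 m/s), as expected around a high.
Converting: 15.1 m/s × 1.944 = 29.3 knots

29.3 knots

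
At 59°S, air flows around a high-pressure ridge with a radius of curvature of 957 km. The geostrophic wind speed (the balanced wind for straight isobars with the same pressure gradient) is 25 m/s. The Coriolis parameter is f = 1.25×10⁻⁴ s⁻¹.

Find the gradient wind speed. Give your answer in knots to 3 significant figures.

Around a high, pressure-gradient force acts outward with centrifugal, so Coriolis balances both:
fV = (1/ρ)|∂P/∂n| + V²/R  →  V² − fR·V + fR·V_g = 0
With fR = 1.25×10⁻⁴ × 957×10³ m = 120 m/s:
V = [fR − √((fR)² − 4 fR V_g)]/2 = [120 − √(120² − 4×120×25)]/2 = 35.6 m/s
Supergeostrophic (V > V_g = 25 m/s), as expected around a high.
Converting: 35.6 m/s × 1.944 = 69.2 knots

69.2 knots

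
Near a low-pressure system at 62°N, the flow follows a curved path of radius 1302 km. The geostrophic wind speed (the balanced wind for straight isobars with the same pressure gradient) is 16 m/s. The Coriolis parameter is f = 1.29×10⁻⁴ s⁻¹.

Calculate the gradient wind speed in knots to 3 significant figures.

Around a low, centrifugal force acts outward with Coriolis, so pressure-gradient force balances both:
(1/ρ)|∂P/∂n| = fV + V²/R  →  V² + fR·V − fR·V_g = 0
With fR = 1.29×10⁻⁴ × 1302×10³ m = 168 m/s:
V = [−fR + √((fR)² + 4 fR V_g)]/2 = [−168 + √(168² + 4×168×16)]/2 = 14.7 m/s
Subgeostrophic (V < V_g = 16 m/s), as expected around a low.
Converting: 14.7 m/s × 1.944 = 28.6 knots

28.6 knots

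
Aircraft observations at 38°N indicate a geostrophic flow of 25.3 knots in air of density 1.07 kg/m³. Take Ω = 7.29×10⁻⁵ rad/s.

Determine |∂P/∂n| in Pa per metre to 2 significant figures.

Coriolis parameter at 38°N:
f = 2Ω sin φ = 2 × 7.29×10⁻⁵ × sin 38° = 8.98×10⁻⁵ s⁻¹
Wind speed in SI: 25.3 knots = 13.0 m/s
Geostrophic balance rearranged: |∂P/∂n| = f ρ V_g
|∂P/∂n| = 8.98×10⁻⁵ × 1.07 × 13.0 = 1.25×10⁻³ Pa/m

1.3×10⁻³ Pa/m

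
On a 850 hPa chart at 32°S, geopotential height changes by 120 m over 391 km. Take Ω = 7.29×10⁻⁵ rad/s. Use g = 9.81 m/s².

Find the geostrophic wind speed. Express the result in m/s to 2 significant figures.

39 m/s

Coriolis parameter at 32°S:
f = 2Ω sin φ = 2 × 7.29×10⁻⁵ × sin 32° = 7.73×10⁻⁵ s⁻¹
Height gradient: |∂Z/∂n| = 120 m / 391000 m = 3.07×10⁻⁴
On a pressure surface, geostrophic balance gives V_g = (g/f)|∂Z/∂n|:
V_g = 9.81 × 3.07×10⁻⁴ / 7.73×10⁻⁵ = 39.0 m/s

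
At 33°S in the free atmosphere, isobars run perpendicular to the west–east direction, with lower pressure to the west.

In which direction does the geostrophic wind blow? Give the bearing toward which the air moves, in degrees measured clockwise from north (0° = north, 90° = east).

The pressure-gradient force points toward the west (bearing 270°).
Geostrophic balance: in the Southern Hemisphere the Coriolis force deflects motion to the left, so the geostrophic wind blows 90° to the left of the pressure-gradient force (low pressure on the right).
Rotating 270° by 90° counterclockwise gives 180° — the wind blows toward the south.

180°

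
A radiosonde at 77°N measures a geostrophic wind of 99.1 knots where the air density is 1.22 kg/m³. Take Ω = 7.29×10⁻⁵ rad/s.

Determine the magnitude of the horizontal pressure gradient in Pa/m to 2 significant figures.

8.8×10⁻³ Pa/m

Coriolis parameter at 77°N:
f = 2Ω sin φ = 2 × 7.29×10⁻⁵ × sin 77° = 1.42×10⁻⁴ s⁻¹
Wind speed in SI: 99.1 knots = 51.0 m/s
Geostrophic balance rearranged: |∂P/∂n| = f ρ V_g
|∂P/∂n| = 1.42×10⁻⁴ × 1.22 × 51.0 = 8.84×10⁻³ Pa/m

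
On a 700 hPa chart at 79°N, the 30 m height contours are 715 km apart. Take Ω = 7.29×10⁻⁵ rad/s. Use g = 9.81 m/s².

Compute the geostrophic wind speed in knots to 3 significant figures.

Coriolis parameter at 79°N:
f = 2Ω sin φ = 2 × 7.29×10⁻⁵ × sin 79° = 1.43×10⁻⁴ s⁻¹
Height gradient: |∂Z/∂n| = 30 m / 715000 m = 4.20×10⁻⁵
On a pressure surface, geostrophic balance gives V_g = (g/f)|∂Z/∂n|:
V_g = 9.81 × 4.20×10⁻⁵ / 1.43×10⁻⁴ = 2.88 m/s
Converting: 2.88 m/s × 1.944 = 5.59 knots

5.59 knots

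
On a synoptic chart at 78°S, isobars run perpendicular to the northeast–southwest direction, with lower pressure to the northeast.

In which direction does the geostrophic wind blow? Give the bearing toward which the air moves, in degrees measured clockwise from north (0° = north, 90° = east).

315°

The pressure-gradient force points toward the northeast (bearing 045°).
Geostrophic balance: in the Southern Hemisphere the Coriolis force deflects motion to the left, so the geostrophic wind blows 90° to the left of the pressure-gradient force (low pressure on the right).
Rotating 045° by 90° counterclockwise gives 315° — the wind blows toward the northwest.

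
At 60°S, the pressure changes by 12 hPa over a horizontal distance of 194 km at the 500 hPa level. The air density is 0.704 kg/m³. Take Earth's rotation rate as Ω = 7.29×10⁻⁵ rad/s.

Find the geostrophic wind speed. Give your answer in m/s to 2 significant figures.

Coriolis parameter at 60°S:
f = 2Ω sin φ = 2 × 7.29×10⁻⁵ × sin 60° = 1.26×10⁻⁴ s⁻¹
Pressure gradient: |∂P/∂n| = 1200 Pa / 194000 m = 6.19×10⁻³ Pa/m
Geostrophic balance (pressure-gradient force = Coriolis force):
V_g = (1/(fρ)) |∂P/∂n| = 6.19×10⁻³ / (1.26×10⁻⁴ × 0.704) = 69.6 m/s

70 m/s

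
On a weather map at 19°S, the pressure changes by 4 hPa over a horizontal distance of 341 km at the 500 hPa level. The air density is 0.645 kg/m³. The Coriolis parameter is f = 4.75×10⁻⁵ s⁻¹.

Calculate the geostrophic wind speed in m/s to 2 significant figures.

38 m/s

Pressure gradient: |∂P/∂n| = 400 Pa / 341000 m = 1.17×10⁻³ Pa/m
Geostrophic balance (pressure-gradient force = Coriolis force):
V_g = (1/(fρ)) |∂P/∂n| = 1.17×10⁻³ / (4.75×10⁻⁵ × 0.645) = 38.3 m/s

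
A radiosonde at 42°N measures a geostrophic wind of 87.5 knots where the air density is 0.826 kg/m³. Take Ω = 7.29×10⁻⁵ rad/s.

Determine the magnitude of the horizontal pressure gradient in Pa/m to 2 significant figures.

3.6×10⁻³ Pa/m

Coriolis parameter at 42°N:
f = 2Ω sin φ = 2 × 7.29×10⁻⁵ × sin 42° = 9.76×10⁻⁵ s⁻¹
Wind speed in SI: 87.5 knots = 45.0 m/s
Geostrophic balance rearranged: |∂P/∂n| = f ρ V_g
|∂P/∂n| = 9.76×10⁻⁵ × 0.826 × 45.0 = 3.63×10⁻³ Pa/m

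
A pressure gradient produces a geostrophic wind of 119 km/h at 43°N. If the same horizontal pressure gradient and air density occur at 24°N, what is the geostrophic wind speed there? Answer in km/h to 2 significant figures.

200 km/h

With the same pressure gradient and density, V_g ∝ 1/f ∝ 1/sin φ.
V₂ = V₁ · sin φ₁ / sin φ₂ = 119 × sin 43° / sin 24°
V₂ = 119 × 0.6820/0.4067 = 200 km/h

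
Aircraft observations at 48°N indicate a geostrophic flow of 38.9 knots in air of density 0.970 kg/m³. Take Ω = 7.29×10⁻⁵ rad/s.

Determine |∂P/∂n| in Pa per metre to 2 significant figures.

Coriolis parameter at 48°N:
f = 2Ω sin φ = 2 × 7.29×10⁻⁵ × sin 48° = 1.08×10⁻⁴ s⁻¹
Wind speed in SI: 38.9 knots = 20.0 m/s
Geostrophic balance rearranged: |∂P/∂n| = f ρ V_g
|∂P/∂n| = 1.08×10⁻⁴ × 0.970 × 20.0 = 2.10×10⁻³ Pa/m

2.1×10⁻³ Pa/m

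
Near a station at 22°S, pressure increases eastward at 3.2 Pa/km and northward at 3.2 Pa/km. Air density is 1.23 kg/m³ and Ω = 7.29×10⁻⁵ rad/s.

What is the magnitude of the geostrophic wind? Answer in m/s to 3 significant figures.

Coriolis parameter at 22°S:
f = 2Ω sin φ = 2 × 7.29×10⁻⁵ × sin 22° = 5.46×10⁻⁵ s⁻¹
In the Southern Hemisphere f is negative: f = −5.46×10⁻⁵ s⁻¹.
Component geostrophic relations (x east, y north):
u_g = −(1/(fρ)) ∂P/∂y,  v_g = (1/(fρ)) ∂P/∂x
u_g = −(3.2×10⁻³)/(−5.46×10⁻⁵ × 1.23) = 47.6 m/s;  v_g = (3.2×10⁻³)/(−5.46×10⁻⁵ × 1.23) = −47.6 m/s
|V_g| = √(u_g² + v_g²) = 67.4 m/s

67.4 m/s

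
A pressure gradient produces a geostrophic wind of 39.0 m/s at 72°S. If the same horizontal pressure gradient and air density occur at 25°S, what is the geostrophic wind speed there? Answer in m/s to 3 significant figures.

With the same pressure gradient and density, V_g ∝ 1/f ∝ 1/sin φ.
V₂ = V₁ · sin φ₁ / sin φ₂ = 39.0 × sin 72° / sin 25°
V₂ = 39.0 × 0.9511/0.4226 = 87.8 m/s

87.8 m/s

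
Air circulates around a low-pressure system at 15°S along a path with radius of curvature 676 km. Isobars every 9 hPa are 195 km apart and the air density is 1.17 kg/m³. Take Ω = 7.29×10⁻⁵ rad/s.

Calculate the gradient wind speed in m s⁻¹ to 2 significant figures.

40 m s⁻¹

Coriolis parameter at 15°S:
f = 2Ω sin φ = 2 × 7.29×10⁻⁵ × sin 15° = 3.77×10⁻⁵ s⁻¹
Pressure gradient: |∂P/∂n| = 900 Pa / 195000 m = 4.62×10⁻³ Pa/m
Geostrophic speed: V_g = |∂P/∂n|/(fρ) = 4.62×10⁻³/(3.77×10⁻⁵ × 1.17) = 105 m/s
Around a low, centrifugal force acts outward with Coriolis, so pressure-gradient force balances both:
(1/ρ)|∂P/∂n| = fV + V²/R  →  V² + fR·V − fR·V_g = 0
With fR = 3.77×10⁻⁵ × 676×10³ m = 25.5 m/s:
V = [−fR + √((fR)² + 4 fR V_g)]/2 = [−25.5 + √(25.5² + 4×25.5×105)]/2 = 40.4 m/s
Subgeostrophic (V < V_g = 105 m/s), as expected around a low.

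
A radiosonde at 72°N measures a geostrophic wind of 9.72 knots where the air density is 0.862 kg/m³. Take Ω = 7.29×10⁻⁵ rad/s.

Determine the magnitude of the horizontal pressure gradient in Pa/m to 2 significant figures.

6.0×10⁻⁴ Pa/m

Coriolis parameter at 72°N:
f = 2Ω sin φ = 2 × 7.29×10⁻⁵ × sin 72° = 1.39×10⁻⁴ s⁻¹
Wind speed in SI: 9.72 knots = 5.00 m/s
Geostrophic balance rearranged: |∂P/∂n| = f ρ V_g
|∂P/∂n| = 1.39×10⁻⁴ × 0.862 × 5.00 = 5.98×10⁻⁴ Pa/m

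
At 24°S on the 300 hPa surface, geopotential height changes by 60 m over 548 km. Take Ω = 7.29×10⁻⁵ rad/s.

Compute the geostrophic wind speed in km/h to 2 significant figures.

65 km/h

Coriolis parameter at 24°S:
f = 2Ω sin φ = 2 × 7.29×10⁻⁵ × sin 24° = 5.93×10⁻⁵ s⁻¹
Height gradient: |∂Z/∂n| = 60 m / 548000 m = 1.09×10⁻⁴
On a pressure surface, geostrophic balance gives V_g = (g/f)|∂Z/∂n|:
V_g = 9.81 × 1.09×10⁻⁴ / 5.93×10⁻⁵ = 18.1 m/s
Converting: 18.1 m/s × 3.6 = 65 km/h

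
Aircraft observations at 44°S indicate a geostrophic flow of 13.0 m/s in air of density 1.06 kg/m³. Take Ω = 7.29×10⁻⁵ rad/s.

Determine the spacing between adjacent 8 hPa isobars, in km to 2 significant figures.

Coriolis parameter at 44°S:
f = 2Ω sin φ = 2 × 7.29×10⁻⁵ × sin 44° = 1.01×10⁻⁴ s⁻¹
Geostrophic balance rearranged: |∂P/∂n| = f ρ V_g
|∂P/∂n| = 1.01×10⁻⁴ × 1.06 × 13.0 = 1.40×10⁻³ Pa/m
Isobar spacing: Δn = ΔP/|∂P/∂n| = 800 Pa / 1.40×10⁻³ Pa/m = 573208 m ≈ 570 km

570 km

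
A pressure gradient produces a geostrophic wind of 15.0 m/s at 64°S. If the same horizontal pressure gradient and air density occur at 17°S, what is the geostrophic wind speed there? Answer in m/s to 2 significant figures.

46 m/s

With the same pressure gradient and density, V_g ∝ 1/f ∝ 1/sin φ.
V₂ = V₁ · sin φ₁ / sin φ₂ = 15.0 × sin 64° / sin 17°
V₂ = 15.0 × 0.8988/0.2924 = 46 m/s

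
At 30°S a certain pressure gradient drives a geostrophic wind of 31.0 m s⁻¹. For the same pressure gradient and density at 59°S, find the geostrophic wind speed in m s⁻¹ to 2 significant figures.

With the same pressure gradient and density, V_g ∝ 1/f ∝ 1/sin φ.
V₂ = V₁ · sin φ₁ / sin φ₂ = 31.0 × sin 30° / sin 59°
V₂ = 31.0 × 0.5000/0.8572 = 18 m s⁻¹

18 m s⁻¹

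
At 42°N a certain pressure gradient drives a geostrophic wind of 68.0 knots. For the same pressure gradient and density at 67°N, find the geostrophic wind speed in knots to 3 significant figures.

49.4 knots

With the same pressure gradient and density, V_g ∝ 1/f ∝ 1/sin φ.
V₂ = V₁ · sin φ₁ / sin φ₂ = 68.0 × sin 42° / sin 67°
V₂ = 68.0 × 0.6691/0.9205 = 49.4 knots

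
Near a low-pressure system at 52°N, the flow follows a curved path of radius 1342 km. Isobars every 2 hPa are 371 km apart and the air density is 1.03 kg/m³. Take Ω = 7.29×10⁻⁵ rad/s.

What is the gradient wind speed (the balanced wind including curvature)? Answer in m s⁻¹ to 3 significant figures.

Coriolis parameter at 52°N:
f = 2Ω sin φ = 2 × 7.29×10⁻⁵ × sin 52° = 1.15×10⁻⁴ s⁻¹
Pressure gradient: |∂P/∂n| = 200 Pa / 371000 m = 5.39×10⁻⁴ Pa/m
Geostrophic speed: V_g = |∂P/∂n|/(fρ) = 5.39×10⁻⁴/(1.15×10⁻⁴ × 1.03) = 4.56 m/s
Around a low, centrifugal force acts outward with Coriolis, so pressure-gradient force balances both:
(1/ρ)|∂P/∂n| = fV + V²/R  →  V² + fR·V − fR·V_g = 0
With fR = 1.15×10⁻⁴ × 1342×10³ m = 154 m/s:
V = [−fR + √((fR)² + 4 fR V_g)]/2 = [−154 + √(154² + 4×154×4.56)]/2 = 4.43 m/s
Subgeostrophic (V < V_g = 4.56 m/s), as expected around a low.

4.43 m s⁻¹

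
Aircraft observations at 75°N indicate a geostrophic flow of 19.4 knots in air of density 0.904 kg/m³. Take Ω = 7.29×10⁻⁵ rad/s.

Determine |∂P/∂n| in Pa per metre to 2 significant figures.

Coriolis parameter at 75°N:
f = 2Ω sin φ = 2 × 7.29×10⁻⁵ × sin 75° = 1.41×10⁻⁴ s⁻¹
Wind speed in SI: 19.4 knots = 9.98 m/s
Geostrophic balance rearranged: |∂P/∂n| = f ρ V_g
|∂P/∂n| = 1.41×10⁻⁴ × 0.904 × 9.98 = 1.27×10⁻³ Pa/m

1.3×10⁻³ Pa/m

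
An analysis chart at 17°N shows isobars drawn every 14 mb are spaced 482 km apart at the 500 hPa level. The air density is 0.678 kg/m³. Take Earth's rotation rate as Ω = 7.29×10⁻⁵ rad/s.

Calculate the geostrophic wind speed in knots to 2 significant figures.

Coriolis parameter at 17°N:
f = 2Ω sin φ = 2 × 7.29×10⁻⁵ × sin 17° = 4.26×10⁻⁵ s⁻¹
Pressure gradient: |∂P/∂n| = 1400 Pa / 482000 m = 2.90×10⁻³ Pa/m
Geostrophic balance (pressure-gradient force = Coriolis force):
V_g = (1/(fρ)) |∂P/∂n| = 2.90×10⁻³ / (4.26×10⁻⁵ × 0.678) = 100 m/s
Converting: 100 m/s × 1.944 = 200 knots

200 knots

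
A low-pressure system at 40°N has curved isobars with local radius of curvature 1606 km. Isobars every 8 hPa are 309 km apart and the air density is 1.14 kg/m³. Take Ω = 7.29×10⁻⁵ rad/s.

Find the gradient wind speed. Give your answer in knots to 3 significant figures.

Coriolis parameter at 40°N:
f = 2Ω sin φ = 2 × 7.29×10⁻⁵ × sin 40° = 9.37×10⁻⁵ s⁻¹
Pressure gradient: |∂P/∂n| = 800 Pa / 309000 m = 2.59×10⁻³ Pa/m
Geostrophic speed: V_g = |∂P/∂n|/(fρ) = 2.59×10⁻³/(9.37×10⁻⁵ × 1.14) = 24.2 m/s
Around a low, centrifugal force acts outward with Coriolis, so pressure-gradient force balances both:
(1/ρ)|∂P/∂n| = fV + V²/R  →  V² + fR·V − fR·V_g = 0
With fR = 9.37×10⁻⁵ × 1606×10³ m = 151 m/s:
V = [−fR + √((fR)² + 4 fR V_g)]/2 = [−151 + √(151² + 4×151×24.2)]/2 = 21.2 m/s
Subgeostrophic (V < V_g = 24.2 m/s), as expected around a low.
Converting: 21.2 m/s × 1.944 = 41.3 knots

41.3 knots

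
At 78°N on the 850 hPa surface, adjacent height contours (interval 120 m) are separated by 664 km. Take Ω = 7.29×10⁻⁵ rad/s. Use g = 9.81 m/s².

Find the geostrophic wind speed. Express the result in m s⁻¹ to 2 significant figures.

12 m s⁻¹

Coriolis parameter at 78°N:
f = 2Ω sin φ = 2 × 7.29×10⁻⁵ × sin 78° = 1.43×10⁻⁴ s⁻¹
Height gradient: |∂Z/∂n| = 120 m / 664000 m = 1.81×10⁻⁴
On a pressure surface, geostrophic balance gives V_g = (g/f)|∂Z/∂n|:
V_g = 9.81 × 1.81×10⁻⁴ / 1.43×10⁻⁴ = 12.4 m/s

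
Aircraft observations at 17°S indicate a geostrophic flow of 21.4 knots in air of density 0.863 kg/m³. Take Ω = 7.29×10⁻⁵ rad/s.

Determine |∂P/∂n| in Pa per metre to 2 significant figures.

4.1×10⁻⁴ Pa/m

Coriolis parameter at 17°S:
f = 2Ω sin φ = 2 × 7.29×10⁻⁵ × sin 17° = 4.26×10⁻⁵ s⁻¹
Wind speed in SI: 21.4 knots = 11.0 m/s
Geostrophic balance rearranged: |∂P/∂n| = f ρ V_g
|∂P/∂n| = 4.26×10⁻⁵ × 0.863 × 11.0 = 4.05×10⁻⁴ Pa/m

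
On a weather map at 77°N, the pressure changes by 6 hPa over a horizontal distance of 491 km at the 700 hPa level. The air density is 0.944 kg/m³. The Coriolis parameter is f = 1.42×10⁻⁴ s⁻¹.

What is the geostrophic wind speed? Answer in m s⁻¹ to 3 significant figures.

Pressure gradient: |∂P/∂n| = 600 Pa / 491000 m = 1.22×10⁻³ Pa/m
Geostrophic balance (pressure-gradient force = Coriolis force):
V_g = (1/(fρ)) |∂P/∂n| = 1.22×10⁻³ / (1.42×10⁻⁴ × 0.944) = 9.12 m/s

9.12 m s⁻¹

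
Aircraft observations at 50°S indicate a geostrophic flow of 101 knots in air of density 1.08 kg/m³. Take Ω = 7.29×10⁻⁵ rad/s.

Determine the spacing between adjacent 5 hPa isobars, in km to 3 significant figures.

79.8 km

Coriolis parameter at 50°S:
f = 2Ω sin φ = 2 × 7.29×10⁻⁵ × sin 50° = 1.12×10⁻⁴ s⁻¹
Wind speed in SI: 101 knots = 52.0 m/s
Geostrophic balance rearranged: |∂P/∂n| = f ρ V_g
|∂P/∂n| = 1.12×10⁻⁴ × 1.08 × 52.0 = 6.27×10⁻³ Pa/m
Isobar spacing: Δn = ΔP/|∂P/∂n| = 500 Pa / 6.27×10⁻³ Pa/m = 79777 m ≈ 79.8 km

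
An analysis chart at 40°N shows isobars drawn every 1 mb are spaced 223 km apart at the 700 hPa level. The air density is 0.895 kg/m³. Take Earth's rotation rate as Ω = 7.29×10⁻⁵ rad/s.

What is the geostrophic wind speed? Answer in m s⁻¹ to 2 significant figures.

Coriolis parameter at 40°N:
f = 2Ω sin φ = 2 × 7.29×10⁻⁵ × sin 40° = 9.37×10⁻⁵ s⁻¹
Pressure gradient: |∂P/∂n| = 100 Pa / 223000 m = 4.48×10⁻⁴ Pa/m
Geostrophic balance (pressure-gradient force = Coriolis force):
V_g = (1/(fρ)) |∂P/∂n| = 4.48×10⁻⁴ / (9.37×10⁻⁵ × 0.895) = 5.35 m/s

5.3 m s⁻¹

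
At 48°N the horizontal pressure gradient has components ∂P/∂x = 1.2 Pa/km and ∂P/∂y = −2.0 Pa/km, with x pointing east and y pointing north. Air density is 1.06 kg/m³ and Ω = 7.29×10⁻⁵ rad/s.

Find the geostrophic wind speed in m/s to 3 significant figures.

20.3 m/s

Coriolis parameter at 48°N:
f = 2Ω sin φ = 2 × 7.29×10⁻⁵ × sin 48° = 1.08×10⁻⁴ s⁻¹
Component geostrophic relations (x east, y north):
u_g = −(1/(fρ)) ∂P/∂y,  v_g = (1/(fρ)) ∂P/∂x
u_g = −(−2.0×10⁻³)/(1.08×10⁻⁴ × 1.06) = 17.4 m/s;  v_g = (1.2×10⁻³)/(1.08×10⁻⁴ × 1.06) = 10.4 m/s
|V_g| = √(u_g² + v_g²) = 20.3 m/s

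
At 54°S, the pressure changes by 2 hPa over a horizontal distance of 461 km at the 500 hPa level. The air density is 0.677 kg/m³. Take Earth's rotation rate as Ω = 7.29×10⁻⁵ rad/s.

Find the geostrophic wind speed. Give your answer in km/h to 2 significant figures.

Coriolis parameter at 54°S:
f = 2Ω sin φ = 2 × 7.29×10⁻⁵ × sin 54° = 1.18×10⁻⁴ s⁻¹
Pressure gradient: |∂P/∂n| = 200 Pa / 461000 m = 4.34×10⁻⁴ Pa/m
Geostrophic balance (pressure-gradient force = Coriolis force):
V_g = (1/(fρ)) |∂P/∂n| = 4.34×10⁻⁴ / (1.18×10⁻⁴ × 0.677) = 5.43 m/s
Converting: 5.43 m/s × 3.6 = 20 km/h

20 km/h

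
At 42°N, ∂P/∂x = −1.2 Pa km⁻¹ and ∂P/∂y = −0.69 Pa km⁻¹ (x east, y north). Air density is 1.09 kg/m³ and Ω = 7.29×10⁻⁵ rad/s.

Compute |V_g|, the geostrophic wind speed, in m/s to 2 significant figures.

Coriolis parameter at 42°N:
f = 2Ω sin φ = 2 × 7.29×10⁻⁵ × sin 42° = 9.76×10⁻⁵ s⁻¹
Component geostrophic relations (x east, y north):
u_g = −(1/(fρ)) ∂P/∂y,  v_g = (1/(fρ)) ∂P/∂x
u_g = −(−0.69×10⁻³)/(9.76×10⁻⁵ × 1.09) = 6.49 m/s;  v_g = (−1.2×10⁻³)/(9.76×10⁻⁵ × 1.09) = −11.3 m/s
|V_g| = √(u_g² + v_g²) = 13.0 m/s

13 m/s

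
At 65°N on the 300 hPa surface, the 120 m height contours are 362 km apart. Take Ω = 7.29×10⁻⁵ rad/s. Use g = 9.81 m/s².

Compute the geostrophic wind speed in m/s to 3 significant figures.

Coriolis parameter at 65°N:
f = 2Ω sin φ = 2 × 7.29×10⁻⁵ × sin 65° = 1.32×10⁻⁴ s⁻¹
Height gradient: |∂Z/∂n| = 120 m / 362000 m = 3.31×10⁻⁴
On a pressure surface, geostrophic balance gives V_g = (g/f)|∂Z/∂n|:
V_g = 9.81 × 3.31×10⁻⁴ / 1.32×10⁻⁴ = 24.6 m/s

24.6 m/s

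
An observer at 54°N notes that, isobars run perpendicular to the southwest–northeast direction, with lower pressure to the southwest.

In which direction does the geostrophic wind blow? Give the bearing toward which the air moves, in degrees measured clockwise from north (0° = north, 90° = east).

The pressure-gradient force points toward the southwest (bearing 225°).
Geostrophic balance: in the Northern Hemisphere the Coriolis force deflects motion to the right, so the geostrophic wind blows 90° to the right of the pressure-gradient force (low pressure on the left).
Rotating 225° by 90° clockwise gives 315° — the wind blows toward the northwest.

315°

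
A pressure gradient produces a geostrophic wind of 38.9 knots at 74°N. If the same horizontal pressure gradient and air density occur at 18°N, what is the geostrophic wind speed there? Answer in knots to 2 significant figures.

120 knots

With the same pressure gradient and density, V_g ∝ 1/f ∝ 1/sin φ.
V₂ = V₁ · sin φ₁ / sin φ₂ = 38.9 × sin 74° / sin 18°
V₂ = 38.9 × 0.9613/0.3090 = 120 knots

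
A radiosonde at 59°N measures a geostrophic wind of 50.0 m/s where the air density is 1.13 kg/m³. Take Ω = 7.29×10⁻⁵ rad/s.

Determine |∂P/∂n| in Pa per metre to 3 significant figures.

Coriolis parameter at 59°N:
f = 2Ω sin φ = 2 × 7.29×10⁻⁵ × sin 59° = 1.25×10⁻⁴ s⁻¹
Geostrophic balance rearranged: |∂P/∂n| = f ρ V_g
|∂P/∂n| = 1.25×10⁻⁴ × 1.13 × 50.0 = 7.06×10⁻³ Pa/m

7.06×10⁻³ Pa/m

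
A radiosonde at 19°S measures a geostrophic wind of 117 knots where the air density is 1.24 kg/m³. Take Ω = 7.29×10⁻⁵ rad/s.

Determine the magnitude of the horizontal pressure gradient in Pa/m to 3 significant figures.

Coriolis parameter at 19°S:
f = 2Ω sin φ = 2 × 7.29×10⁻⁵ × sin 19° = 4.75×10⁻⁵ s⁻¹
Wind speed in SI: 117 knots = 60.2 m/s
Geostrophic balance rearranged: |∂P/∂n| = f ρ V_g
|∂P/∂n| = 4.75×10⁻⁵ × 1.24 × 60.2 = 3.54×10⁻³ Pa/m

3.54×10⁻³ Pa/m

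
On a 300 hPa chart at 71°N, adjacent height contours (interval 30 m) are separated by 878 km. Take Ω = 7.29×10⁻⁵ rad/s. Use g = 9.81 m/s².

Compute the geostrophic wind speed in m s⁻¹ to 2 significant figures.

Coriolis parameter at 71°N:
f = 2Ω sin φ = 2 × 7.29×10⁻⁵ × sin 71° = 1.38×10⁻⁴ s⁻¹
Height gradient: |∂Z/∂n| = 30 m / 878000 m = 3.42×10⁻⁵
On a pressure surface, geostrophic balance gives V_g = (g/f)|∂Z/∂n|:
V_g = 9.81 × 3.42×10⁻⁵ / 1.38×10⁻⁴ = 2.43 m/s

2.4 m s⁻¹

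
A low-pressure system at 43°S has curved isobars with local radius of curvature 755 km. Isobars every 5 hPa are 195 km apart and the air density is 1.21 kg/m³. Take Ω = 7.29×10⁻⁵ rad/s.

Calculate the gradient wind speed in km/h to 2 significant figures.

62 km/h

Coriolis parameter at 43°S:
f = 2Ω sin φ = 2 × 7.29×10⁻⁵ × sin 43° = 9.94×10⁻⁵ s⁻¹
Pressure gradient: |∂P/∂n| = 500 Pa / 195000 m = 2.56×10⁻³ Pa/m
Geostrophic speed: V_g = |∂P/∂n|/(fρ) = 2.56×10⁻³/(9.94×10⁻⁵ × 1.21) = 21.3 m/s
Around a low, centrifugal force acts outward with Coriolis, so pressure-gradient force balances both:
(1/ρ)|∂P/∂n| = fV + V²/R  →  V² + fR·V − fR·V_g = 0
With fR = 9.94×10⁻⁵ × 755×10³ m = 75.1 m/s:
V = [−fR + √((fR)² + 4 fR V_g)]/2 = [−75.1 + √(75.1² + 4×75.1×21.3)]/2 = 17.3 m/s
Subgeostrophic (V < V_g = 21.3 m/s), as expected around a low.
Converting: 17.3 m/s × 3.6 = 62 km/h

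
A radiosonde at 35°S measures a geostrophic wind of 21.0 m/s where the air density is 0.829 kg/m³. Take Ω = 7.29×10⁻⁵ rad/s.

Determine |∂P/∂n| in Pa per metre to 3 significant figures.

1.46×10⁻³ Pa/m

Coriolis parameter at 35°S:
f = 2Ω sin φ = 2 × 7.29×10⁻⁵ × sin 35° = 8.36×10⁻⁵ s⁻¹
Geostrophic balance rearranged: |∂P/∂n| = f ρ V_g
|∂P/∂n| = 8.36×10⁻⁵ × 0.829 × 21.0 = 1.46×10⁻³ Pa/m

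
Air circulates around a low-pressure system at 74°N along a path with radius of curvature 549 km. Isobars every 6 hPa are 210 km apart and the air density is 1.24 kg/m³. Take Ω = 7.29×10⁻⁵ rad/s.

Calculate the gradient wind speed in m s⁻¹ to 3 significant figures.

Coriolis parameter at 74°N:
f = 2Ω sin φ = 2 × 7.29×10⁻⁵ × sin 74° = 1.40×10⁻⁴ s⁻¹
Pressure gradient: |∂P/∂n| = 600 Pa / 210000 m = 2.86×10⁻³ Pa/m
Geostrophic speed: V_g = |∂P/∂n|/(fρ) = 2.86×10⁻³/(1.40×10⁻⁴ × 1.24) = 16.4 m/s
Around a low, centrifugal force acts outward with Coriolis, so pressure-gradient force balances both:
(1/ρ)|∂P/∂n| = fV + V²/R  →  V² + fR·V − fR·V_g = 0
With fR = 1.40×10⁻⁴ × 549×10³ m = 76.9 m/s:
V = [−fR + √((fR)² + 4 fR V_g)]/2 = [−76.9 + √(76.9² + 4×76.9×16.4)]/2 = 13.9 m/s
Subgeostrophic (V < V_g = 16.4 m/s), as expected around a low.

13.9 m s⁻¹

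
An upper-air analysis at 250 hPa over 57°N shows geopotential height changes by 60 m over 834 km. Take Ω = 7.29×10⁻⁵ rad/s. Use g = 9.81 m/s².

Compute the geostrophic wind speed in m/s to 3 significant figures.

Coriolis parameter at 57°N:
f = 2Ω sin φ = 2 × 7.29×10⁻⁵ × sin 57° = 1.22×10⁻⁴ s⁻¹
Height gradient: |∂Z/∂n| = 60 m / 834000 m = 7.19×10⁻⁵
On a pressure surface, geostrophic balance gives V_g = (g/f)|∂Z/∂n|:
V_g = 9.81 × 7.19×10⁻⁵ / 1.22×10⁻⁴ = 5.77 m/s

5.77 m/s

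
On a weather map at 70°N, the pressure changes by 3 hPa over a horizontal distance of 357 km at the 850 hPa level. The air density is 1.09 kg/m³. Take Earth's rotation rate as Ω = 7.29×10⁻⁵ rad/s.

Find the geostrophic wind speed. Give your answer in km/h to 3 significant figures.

Coriolis parameter at 70°N:
f = 2Ω sin φ = 2 × 7.29×10⁻⁵ × sin 70° = 1.37×10⁻⁴ s⁻¹
Pressure gradient: |∂P/∂n| = 300 Pa / 357000 m = 8.40×10⁻⁴ Pa/m
Geostrophic balance (pressure-gradient force = Coriolis force):
V_g = (1/(fρ)) |∂P/∂n| = 8.40×10⁻⁴ / (1.37×10⁻⁴ × 1.09) = 5.63 m/s
Converting: 5.63 m/s × 3.6 = 20.3 km/h

20.3 km/h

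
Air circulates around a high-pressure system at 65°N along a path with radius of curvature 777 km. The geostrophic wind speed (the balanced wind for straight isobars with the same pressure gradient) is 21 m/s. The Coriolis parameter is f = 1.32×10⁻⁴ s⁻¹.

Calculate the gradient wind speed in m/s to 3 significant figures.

Around a high, pressure-gradient force acts outward with centrifugal, so Coriolis balances both:
fV = (1/ρ)|∂P/∂n| + V²/R  →  V² − fR·V + fR·V_g = 0
With fR = 1.32×10⁻⁴ × 777×10³ m = 103 m/s:
V = [fR − √((fR)² − 4 fR V_g)]/2 = [103 − √(103² − 4×103×21)]/2 = 29.5 m/s
Supergeostrophic (V > V_g = 21 m/s), as expected around a high.

29.5 m/s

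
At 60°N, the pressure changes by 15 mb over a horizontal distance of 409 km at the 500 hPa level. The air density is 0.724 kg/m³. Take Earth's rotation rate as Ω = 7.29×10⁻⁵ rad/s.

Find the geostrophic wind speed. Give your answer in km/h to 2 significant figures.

140 km/h

Coriolis parameter at 60°N:
f = 2Ω sin φ = 2 × 7.29×10⁻⁵ × sin 60° = 1.26×10⁻⁴ s⁻¹
Pressure gradient: |∂P/∂n| = 1500 Pa / 409000 m = 3.67×10⁻³ Pa/m
Geostrophic balance (pressure-gradient force = Coriolis force):
V_g = (1/(fρ)) |∂P/∂n| = 3.67×10⁻³ / (1.26×10⁻⁴ × 0.724) = 40.1 m/s
Converting: 40.1 m/s × 3.6 = 140 km/h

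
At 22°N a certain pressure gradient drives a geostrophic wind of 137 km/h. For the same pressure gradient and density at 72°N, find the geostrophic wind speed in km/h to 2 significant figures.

With the same pressure gradient and density, V_g ∝ 1/f ∝ 1/sin φ.
V₂ = V₁ · sin φ₁ / sin φ₂ = 137 × sin 22° / sin 72°
V₂ = 137 × 0.3746/0.9511 = 54 km/h

54 km/h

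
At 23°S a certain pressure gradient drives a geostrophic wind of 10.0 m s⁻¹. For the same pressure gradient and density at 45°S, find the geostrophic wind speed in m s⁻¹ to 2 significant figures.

With the same pressure gradient and density, V_g ∝ 1/f ∝ 1/sin φ.
V₂ = V₁ · sin φ₁ / sin φ₂ = 10.0 × sin 23° / sin 45°
V₂ = 10.0 × 0.3907/0.7071 = 5.5 m s⁻¹

5.5 m s⁻¹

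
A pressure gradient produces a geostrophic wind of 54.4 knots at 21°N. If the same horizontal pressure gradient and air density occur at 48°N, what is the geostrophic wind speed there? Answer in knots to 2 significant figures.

With the same pressure gradient and density, V_g ∝ 1/f ∝ 1/sin φ.
V₂ = V₁ · sin φ₁ / sin φ₂ = 54.4 × sin 21° / sin 48°
V₂ = 54.4 × 0.3584/0.7431 = 26 knots

26 knots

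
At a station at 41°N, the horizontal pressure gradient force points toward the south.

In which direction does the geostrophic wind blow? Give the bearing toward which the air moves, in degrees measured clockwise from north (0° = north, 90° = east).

The pressure-gradient force points toward the south (bearing 180°).
Geostrophic balance: in the Northern Hemisphere the Coriolis force deflects motion to the right, so the geostrophic wind blows 90° to the right of the pressure-gradient force (low pressure on the left).
Rotating 180° by 90° clockwise gives 270° — the wind blows toward the west.

270°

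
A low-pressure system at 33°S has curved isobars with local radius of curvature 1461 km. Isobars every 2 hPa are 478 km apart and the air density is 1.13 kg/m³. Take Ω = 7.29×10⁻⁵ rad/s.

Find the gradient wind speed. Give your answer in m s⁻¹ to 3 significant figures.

Coriolis parameter at 33°S:
f = 2Ω sin φ = 2 × 7.29×10⁻⁵ × sin 33° = 7.94×10⁻⁵ s⁻¹
Pressure gradient: |∂P/∂n| = 200 Pa / 478000 m = 4.18×10⁻⁴ Pa/m
Geostrophic speed: V_g = |∂P/∂n|/(fρ) = 4.18×10⁻⁴/(7.94×10⁻⁵ × 1.13) = 4.66 m/s
Around a low, centrifugal force acts outward with Coriolis, so pressure-gradient force balances both:
(1/ρ)|∂P/∂n| = fV + V²/R  →  V² + fR·V − fR·V_g = 0
With fR = 7.94×10⁻⁵ × 1461×10³ m = 116 m/s:
V = [−fR + √((fR)² + 4 fR V_g)]/2 = [−116 + √(116² + 4×116×4.66)]/2 = 4.49 m/s
Subgeostrophic (V < V_g = 4.66 m/s), as expected around a low.

4.49 m s⁻¹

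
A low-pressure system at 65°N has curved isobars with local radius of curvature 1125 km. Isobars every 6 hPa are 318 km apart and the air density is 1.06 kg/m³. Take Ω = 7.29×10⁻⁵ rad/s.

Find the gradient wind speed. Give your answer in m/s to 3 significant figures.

12.4 m/s

Coriolis parameter at 65°N:
f = 2Ω sin φ = 2 × 7.29×10⁻⁵ × sin 65° = 1.32×10⁻⁴ s⁻¹
Pressure gradient: |∂P/∂n| = 600 Pa / 318000 m = 1.89×10⁻³ Pa/m
Geostrophic speed: V_g = |∂P/∂n|/(fρ) = 1.89×10⁻³/(1.32×10⁻⁴ × 1.06) = 13.5 m/s
Around a low, centrifugal force acts outward with Coriolis, so pressure-gradient force balances both:
(1/ρ)|∂P/∂n| = fV + V²/R  →  V² + fR·V − fR·V_g = 0
With fR = 1.32×10⁻⁴ × 1125×10³ m = 149 m/s:
V = [−fR + √((fR)² + 4 fR V_g)]/2 = [−149 + √(149² + 4×149×13.5)]/2 = 12.4 m/s
Subgeostrophic (V < V_g = 13.5 m/s), as expected around a low.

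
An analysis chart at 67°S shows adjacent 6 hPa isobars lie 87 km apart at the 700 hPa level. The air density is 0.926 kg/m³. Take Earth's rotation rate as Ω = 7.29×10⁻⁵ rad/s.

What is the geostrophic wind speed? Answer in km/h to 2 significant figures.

200 km/h

Coriolis parameter at 67°S:
f = 2Ω sin φ = 2 × 7.29×10⁻⁵ × sin 67° = 1.34×10⁻⁴ s⁻¹
Pressure gradient: |∂P/∂n| = 600 Pa / 87000 m = 6.90×10⁻³ Pa/m
Geostrophic balance (pressure-gradient force = Coriolis force):
V_g = (1/(fρ)) |∂P/∂n| = 6.90×10⁻³ / (1.34×10⁻⁴ × 0.926) = 55.5 m/s
Converting: 55.5 m/s × 3.6 = 200 km/h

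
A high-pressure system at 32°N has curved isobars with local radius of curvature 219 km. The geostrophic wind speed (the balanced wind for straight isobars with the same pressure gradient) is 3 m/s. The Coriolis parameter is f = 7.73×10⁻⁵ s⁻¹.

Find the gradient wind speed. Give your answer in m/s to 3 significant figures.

3.90 m/s

Around a high, pressure-gradient force acts outward with centrifugal, so Coriolis balances both:
fV = (1/ρ)|∂P/∂n| + V²/R  →  V² − fR·V + fR·V_g = 0
With fR = 7.73×10⁻⁵ × 219×10³ m = 16.9 m/s:
V = [fR − √((fR)² − 4 fR V_g)]/2 = [16.9 − √(16.9² − 4×16.9×3)]/2 = 3.9 m/s
Supergeostrophic (V > V_g = 3 m/s), as expected around a high.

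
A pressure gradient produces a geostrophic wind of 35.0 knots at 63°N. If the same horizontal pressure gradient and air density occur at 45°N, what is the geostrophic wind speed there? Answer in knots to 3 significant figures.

With the same pressure gradient and density, V_g ∝ 1/f ∝ 1/sin φ.
V₂ = V₁ · sin φ₁ / sin φ₂ = 35.0 × sin 63° / sin 45°
V₂ = 35.0 × 0.8910/0.7071 = 44.1 knots

44.1 knots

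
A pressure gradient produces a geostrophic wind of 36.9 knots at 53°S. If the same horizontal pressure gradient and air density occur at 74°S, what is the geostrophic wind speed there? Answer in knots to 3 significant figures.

30.7 knots

With the same pressure gradient and density, V_g ∝ 1/f ∝ 1/sin φ.
V₂ = V₁ · sin φ₁ / sin φ₂ = 36.9 × sin 53° / sin 74°
V₂ = 36.9 × 0.7986/0.9613 = 30.7 knots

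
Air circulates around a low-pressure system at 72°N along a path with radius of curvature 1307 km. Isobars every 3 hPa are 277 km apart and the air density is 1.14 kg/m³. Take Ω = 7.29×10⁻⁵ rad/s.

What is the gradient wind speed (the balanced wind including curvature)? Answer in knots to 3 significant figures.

12.8 knots

Coriolis parameter at 72°N:
f = 2Ω sin φ = 2 × 7.29×10⁻⁵ × sin 72° = 1.39×10⁻⁴ s⁻¹
Pressure gradient: |∂P/∂n| = 300 Pa / 277000 m = 1.08×10⁻³ Pa/m
Geostrophic speed: V_g = |∂P/∂n|/(fρ) = 1.08×10⁻³/(1.39×10⁻⁴ × 1.14) = 6.85 m/s
Around a low, centrifugal force acts outward with Coriolis, so pressure-gradient force balances both:
(1/ρ)|∂P/∂n| = fV + V²/R  →  V² + fR·V − fR·V_g = 0
With fR = 1.39×10⁻⁴ × 1307×10³ m = 181 m/s:
V = [−fR + √((fR)² + 4 fR V_g)]/2 = [−181 + √(181² + 4×181×6.85)]/2 = 6.61 m/s
Subgeostrophic (V < V_g = 6.85 m/s), as expected around a low.
Converting: 6.61 m/s × 1.944 = 12.8 knots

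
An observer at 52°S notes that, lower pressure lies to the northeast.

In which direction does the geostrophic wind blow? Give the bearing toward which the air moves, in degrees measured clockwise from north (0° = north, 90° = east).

315°

The pressure-gradient force points toward the northeast (bearing 045°).
Geostrophic balance: in the Southern Hemisphere the Coriolis force deflects motion to the left, so the geostrophic wind blows 90° to the left of the pressure-gradient force (low pressure on the right).
Rotating 045° by 90° counterclockwise gives 315° — the wind blows toward the northwest.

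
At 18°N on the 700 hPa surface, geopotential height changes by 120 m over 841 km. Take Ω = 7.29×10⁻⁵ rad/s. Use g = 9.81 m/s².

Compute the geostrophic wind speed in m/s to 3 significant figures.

Coriolis parameter at 18°N:
f = 2Ω sin φ = 2 × 7.29×10⁻⁵ × sin 18° = 4.51×10⁻⁵ s⁻¹
Height gradient: |∂Z/∂n| = 120 m / 841000 m = 1.43×10⁻⁴
On a pressure surface, geostrophic balance gives V_g = (g/f)|∂Z/∂n|:
V_g = 9.81 × 1.43×10⁻⁴ / 4.51×10⁻⁵ = 31.1 m/s

31.1 m/s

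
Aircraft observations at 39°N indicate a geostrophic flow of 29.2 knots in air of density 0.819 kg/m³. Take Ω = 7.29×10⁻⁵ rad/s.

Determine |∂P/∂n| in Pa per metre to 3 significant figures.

1.13×10⁻³ Pa/m

Coriolis parameter at 39°N:
f = 2Ω sin φ = 2 × 7.29×10⁻⁵ × sin 39° = 9.18×10⁻⁵ s⁻¹
Wind speed in SI: 29.2 knots = 15.0 m/s
Geostrophic balance rearranged: |∂P/∂n| = f ρ V_g
|∂P/∂n| = 9.18×10⁻⁵ × 0.819 × 15.0 = 1.13×10⁻³ Pa/m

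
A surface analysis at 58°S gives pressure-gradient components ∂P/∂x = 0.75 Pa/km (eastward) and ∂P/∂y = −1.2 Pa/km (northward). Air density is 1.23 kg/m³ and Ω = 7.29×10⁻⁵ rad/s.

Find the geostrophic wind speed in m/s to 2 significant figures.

Coriolis parameter at 58°S:
f = 2Ω sin φ = 2 × 7.29×10⁻⁵ × sin 58° = 1.24×10⁻⁴ s⁻¹
In the Southern Hemisphere f is negative: f = −1.24×10⁻⁴ s⁻¹.
Component geostrophic relations (x east, y north):
u_g = −(1/(fρ)) ∂P/∂y,  v_g = (1/(fρ)) ∂P/∂x
u_g = −(−1.2×10⁻³)/(−1.24×10⁻⁴ × 1.23) = −7.89 m/s;  v_g = (0.75×10⁻³)/(−1.24×10⁻⁴ × 1.23) = −4.93 m/s
|V_g| = √(u_g² + v_g²) = 9.30 m/s

9.3 m/s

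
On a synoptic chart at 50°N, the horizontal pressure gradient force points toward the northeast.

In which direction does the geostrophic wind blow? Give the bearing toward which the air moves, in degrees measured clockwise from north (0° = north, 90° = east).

135°

The pressure-gradient force points toward the northeast (bearing 045°).
Geostrophic balance: in the Northern Hemisphere the Coriolis force deflects motion to the right, so the geostrophic wind blows 90° to the right of the pressure-gradient force (low pressure on the left).
Rotating 045° by 90° clockwise gives 135° — the wind blows toward the southeast.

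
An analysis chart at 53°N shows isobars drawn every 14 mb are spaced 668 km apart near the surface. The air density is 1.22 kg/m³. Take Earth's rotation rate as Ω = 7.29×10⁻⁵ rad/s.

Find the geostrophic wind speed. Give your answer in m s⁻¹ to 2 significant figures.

15 m s⁻¹

Coriolis parameter at 53°N:
f = 2Ω sin φ = 2 × 7.29×10⁻⁵ × sin 53° = 1.16×10⁻⁴ s⁻¹
Pressure gradient: |∂P/∂n| = 1400 Pa / 668000 m = 2.10×10⁻³ Pa/m
Geostrophic balance (pressure-gradient force = Coriolis force):
V_g = (1/(fρ)) |∂P/∂n| = 2.10×10⁻³ / (1.16×10⁻⁴ × 1.22) = 14.8 m/s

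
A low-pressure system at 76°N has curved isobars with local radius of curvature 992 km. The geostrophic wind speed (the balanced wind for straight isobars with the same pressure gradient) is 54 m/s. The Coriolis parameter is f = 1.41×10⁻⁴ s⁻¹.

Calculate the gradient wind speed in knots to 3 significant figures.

80.9 knots

Around a low, centrifugal force acts outward with Coriolis, so pressure-gradient force balances both:
(1/ρ)|∂P/∂n| = fV + V²/R  →  V² + fR·V − fR·V_g = 0
With fR = 1.41×10⁻⁴ × 992×10³ m = 140 m/s:
V = [−fR + √((fR)² + 4 fR V_g)]/2 = [−140 + √(140² + 4×140×54)]/2 = 41.6 m/s
Subgeostrophic (V < V_g = 54 m/s), as expected around a low.
Converting: 41.6 m/s × 1.944 = 80.9 knots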